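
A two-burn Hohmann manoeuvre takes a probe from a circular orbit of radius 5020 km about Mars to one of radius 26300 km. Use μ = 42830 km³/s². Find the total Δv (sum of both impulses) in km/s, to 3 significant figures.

The Hohmann ellipse has a_t = (r₁ + r₂)/2 = 15660 km.
At r₁ the circular-orbit speed is v₁ = √(μ/r₁) = 2.9209 km/s.
Transfer-orbit speed at r₁ (v² = μ(2/r − 1/a)): v_p = √[μ(2/r₁ − 1/a_t)] = 3.7853 km/s.
First burn Δv₁ = |v_p − v₁| = 0.8644 km/s.
At r₂, v₂ = √(μ/r₂) = 1.2761 km/s.
Transfer-orbit speed at r₂: v_a = √[μ(2/r₂ − 1/a_t)] = 0.72252 km/s.
Second burn Δv₂ = |v₂ − v_a| = 0.5536 km/s.
Total Δv = Δv₁ + Δv₂ = 1.418 km/s.

Δv = 1.42 km/s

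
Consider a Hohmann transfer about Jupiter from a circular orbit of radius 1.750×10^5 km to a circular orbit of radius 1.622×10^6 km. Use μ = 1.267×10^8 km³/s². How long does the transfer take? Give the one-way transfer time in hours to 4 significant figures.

t = 66.03 hours

The Hohmann ellipse has a_t = (r₁ + r₂)/2 = 8.985×10^5 km.
Half the transfer-orbit period gives t = π√(a_t³/μ) = 2.377×10^5 s.
Converting: 2.377×10^5 s ÷ 3600 s/hour = 66.03 hours.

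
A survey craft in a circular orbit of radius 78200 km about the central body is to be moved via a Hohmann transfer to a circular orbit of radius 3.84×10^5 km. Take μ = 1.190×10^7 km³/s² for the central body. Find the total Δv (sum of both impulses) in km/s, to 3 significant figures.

Transfer-ellipse semi-major axis a_t = (r₁ + r₂)/2 = (78200 + 3.840×10^5)/2 = 2.311×10^5 km.
Circular speed at r₁: v₁ = √(μ/r₁) = √(1.190×10^7/78200) = 12.3359 km/s.
Transfer-orbit speed at r₁ (vis-viva): v_p = √[μ(2/r₁ − 1/a_t)] = 15.9014 km/s.
First burn Δv₁ = |v_p − v₁| = 3.5655 km/s.
Circular speed at r₂: v₂ = √(μ/r₂) = 5.56683 km/s.
Transfer-orbit speed at r₂: v_a = √[μ(2/r₂ − 1/a_t)] = 3.23826 km/s.
Second burn Δv₂ = |v₂ − v_a| = 2.3286 km/s.
Total Δv = Δv₁ + Δv₂ = 5.894 km/s.

Δv = 5.89 km/s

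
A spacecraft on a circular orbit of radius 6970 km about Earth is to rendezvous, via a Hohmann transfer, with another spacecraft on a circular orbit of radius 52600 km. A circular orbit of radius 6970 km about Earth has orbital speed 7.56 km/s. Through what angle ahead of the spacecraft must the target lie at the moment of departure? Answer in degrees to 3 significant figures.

φ = 103°

From the circular-orbit relation v² = μ/r at r = 6970 km: μ = v²r = (7.56)² × 6970 = 3.98361×10^5 km³/s².
Transfer-ellipse semi-major axis a_t = (r₁ + r₂)/2 = (6970 + 52600)/2 = 29785 km.
Transfer time t = π√(a_t³/μ) = 25586.34 s.
The target's mean motion on its circular orbit is ω₂ = √(μ/r₂³) = 5.231902×10^-5 rad/s.
Angle swept by the target during transfer: ω₂·t = 1.3387 rad = 76.70°.
The spacecraft traverses 180° on the transfer ellipse, so the target must lead by 180° − 76.70° = 103°.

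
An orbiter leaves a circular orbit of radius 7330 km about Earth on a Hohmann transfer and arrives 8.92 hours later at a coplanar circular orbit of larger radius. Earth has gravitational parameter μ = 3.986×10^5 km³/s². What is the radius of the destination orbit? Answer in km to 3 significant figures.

r₂ = 62000 km

Transfer time t = 8.92 hours = 32112 s, and t = π√(a_t³/μ).
So a_t = (μ t²/π²)^(1/3) = (3.986×10^5 × (32112)² / π²)^(1/3) = 34662 km.
Since a_t = (r₁ + r₂)/2, r₂ = 2a_t − r₁ = 2×34662 − 7330 = 61994 km.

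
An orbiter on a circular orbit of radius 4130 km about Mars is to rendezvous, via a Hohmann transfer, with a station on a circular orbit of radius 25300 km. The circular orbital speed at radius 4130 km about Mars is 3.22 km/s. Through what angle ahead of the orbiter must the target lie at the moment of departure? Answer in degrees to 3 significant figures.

φ = 100°

From the circular-orbit relation v² = μ/r at r = 4130 km: μ = v²r = (3.22)² × 4130 = 42821.5 km³/s².
Transfer-ellipse semi-major axis a_t = (r₁ + r₂)/2 = (4130 + 25300)/2 = 14715 km.
Transfer time t = π√(a_t³/μ) = 27100 s.
Target angular speed ω₂ = √(μ/r₂³) = 5.142×10^-5 rad/s.
Angle swept by the target during transfer: ω₂·t = 1.3935 rad = 79.84°.
Arrival is 180° from departure on the ellipse, so φ = 180° − 79.84° = 100°.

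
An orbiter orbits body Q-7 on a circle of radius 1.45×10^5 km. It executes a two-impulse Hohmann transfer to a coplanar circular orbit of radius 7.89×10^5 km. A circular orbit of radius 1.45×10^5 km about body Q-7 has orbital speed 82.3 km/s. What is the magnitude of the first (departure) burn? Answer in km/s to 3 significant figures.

Δv₁ = 24.7 km/s

From the circular-orbit relation v² = μ/r at r = 1.45×10^5 km: μ = v²r = (82.3)² × 1.45×10^5 = 9.82127×10^8 km³/s².
The Hohmann ellipse has a_t = (r₁ + r₂)/2 = 4.670×10^5 km.
On the circular orbit at r = 1.450×10^5 km, v_c = √(μ/r) = 82.300 km/s.
Vis-viva on the transfer ellipse at r = 1.450×10^5 km gives v_t = √[μ(2/r − 1/a_t)] = 106.97 km/s.
Δv₁ = |v_t − v_c| = |106.97 − 82.300| = 24.67 km/s.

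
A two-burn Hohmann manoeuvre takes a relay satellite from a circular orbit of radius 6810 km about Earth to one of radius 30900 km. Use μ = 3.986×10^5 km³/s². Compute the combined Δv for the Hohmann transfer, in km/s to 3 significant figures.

Δv = 3.58 km/s

Transfer-ellipse semi-major axis a_t = (r₁ + r₂)/2 = (6810 + 30900)/2 = 18855 km.
At r₁ the circular-orbit speed is v₁ = √(μ/r₁) = 7.65059 km/s.
Transfer-orbit speed at r₁ (vis-viva equation): v_p = √[μ(2/r₁ − 1/a_t)] = 9.79402 km/s.
First burn Δv₁ = |v_p − v₁| = 2.14343 km/s.
Circular speed at r₂: v₂ = √(μ/r₂) = 3.59161 km/s.
Transfer-orbit speed at r₂: v_a = √[μ(2/r₂ − 1/a_t)] = 2.15849 km/s.
Second burn Δv₂ = |v₂ − v_a| = 1.43312 km/s.
Total Δv = Δv₁ + Δv₂ = 3.577 km/s.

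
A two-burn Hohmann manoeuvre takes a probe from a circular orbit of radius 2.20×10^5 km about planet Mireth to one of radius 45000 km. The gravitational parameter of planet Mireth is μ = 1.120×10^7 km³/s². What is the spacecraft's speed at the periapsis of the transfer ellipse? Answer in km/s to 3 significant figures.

v = 20.3 km/s

The Hohmann ellipse has a_t = (r₁ + r₂)/2 = 1.325×10^5 km.
The periapsis of the transfer ellipse is at r = 45000 km.
Applying v² = μ(2/r − 1/a_t): v = 20.33 km/s.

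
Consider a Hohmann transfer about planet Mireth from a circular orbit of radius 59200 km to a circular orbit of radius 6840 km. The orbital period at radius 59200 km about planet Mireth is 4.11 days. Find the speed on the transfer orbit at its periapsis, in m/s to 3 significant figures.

From Kepler's third law T² = 4π²r³/μ at r = 59200 km, T = 4.11 days = 4.11 × 86400 s = 3.55104×10^5 s: μ = 4π²r³/T² = 64955.2 km³/s².
Semi-major axis of the transfer orbit: a_t = (59200 + 6840)/2 = 33020 km.
At periapsis, r = 6840 km.
Applying v² = μ(2/r − 1/a_t): v = 4.126 km/s.

v = 4130 m/s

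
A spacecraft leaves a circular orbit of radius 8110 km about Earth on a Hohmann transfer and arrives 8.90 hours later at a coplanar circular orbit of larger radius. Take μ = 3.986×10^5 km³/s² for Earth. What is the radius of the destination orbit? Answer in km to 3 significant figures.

Transfer time t = 8.90 hours = 32040 s, and t = π√(a_t³/μ).
So a_t = (μ t²/π²)^(1/3) = (3.986×10^5 × (32040)² / π²)^(1/3) = 34610 km.
Since a_t = (r₁ + r₂)/2, r₂ = 2a_t − r₁ = 2×34610 − 8110 = 61110 km.

r₂ = 61100 km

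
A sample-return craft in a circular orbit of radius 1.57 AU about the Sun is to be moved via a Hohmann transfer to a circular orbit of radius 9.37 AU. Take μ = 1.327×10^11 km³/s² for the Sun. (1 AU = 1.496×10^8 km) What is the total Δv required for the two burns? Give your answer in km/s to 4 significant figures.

Δv = 11.86 km/s

In km: r₁ = 1.57 × 1.496×10^8 = 2.34872×10^8 km; r₂ = 9.37 × 1.496×10^8 = 1.401752×10^9 km.
The Hohmann ellipse has a_t = (r₁ + r₂)/2 = 8.18312×10^8 km.
Circular speed at r₁: v₁ = √(μ/r₁) = √(1.327×10^11/2.34872×10^8) = 23.77 km/s.
Transfer-orbit speed at r₁ (vis-viva equation): v_p = √[μ(2/r₁ − 1/a_t)] = 31.11 km/s.
First burn Δv₁ = |v_p − v₁| = 7.340 km/s.
Circular speed at r₂: v₂ = √(μ/r₂) = 9.730 km/s.
Transfer-orbit speed at r₂: v_a = √[μ(2/r₂ − 1/a_t)] = 5.213 km/s.
Second burn Δv₂ = |v₂ − v_a| = 4.517 km/s.
Δv = Δv₁ + Δv₂ = 7.340 + 4.517 = 11.86 km/s.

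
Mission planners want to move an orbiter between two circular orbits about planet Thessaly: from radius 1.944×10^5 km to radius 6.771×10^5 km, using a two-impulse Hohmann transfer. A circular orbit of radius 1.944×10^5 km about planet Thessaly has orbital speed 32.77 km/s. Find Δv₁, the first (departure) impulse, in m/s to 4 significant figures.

From the circular-orbit relation v² = μ/r at r = 1.944×10^5 km: μ = v²r = (32.77)² × 1.944×10^5 = 2.08761×10^8 km³/s².
The Hohmann ellipse has a_t = (r₁ + r₂)/2 = 4.3575×10^5 km.
Circular speed at r = 1.944×10^5 km: v_c = √(μ/r) = 32.770 km/s.
Transfer-orbit speed at the same r (vis-viva, a = a_t): v_t = √[μ(2/r − 1/a_t)] = 40.849 km/s.
Δv₁ = |v_t − v_c| = |40.849 − 32.770| = 8.079 km/s.

Δv₁ = 8079 m/s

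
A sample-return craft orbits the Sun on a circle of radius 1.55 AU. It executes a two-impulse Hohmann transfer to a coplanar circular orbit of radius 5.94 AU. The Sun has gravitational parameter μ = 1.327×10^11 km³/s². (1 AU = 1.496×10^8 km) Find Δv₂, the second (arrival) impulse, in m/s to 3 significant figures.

Δv₂ = 4360 m/s

In km: r₁ = 1.55 × 1.496×10^8 = 2.3188×10^8 km; r₂ = 5.94 × 1.496×10^8 = 8.88624×10^8 km.
The Hohmann ellipse has a_t = (r₁ + r₂)/2 = 5.60252×10^8 km.
Circular speed at r = 8.88624×10^8 km: v_c = √(μ/r) = 12.22 km/s.
Transfer-orbit speed at the same r (vis-viva, a = a_t): v_t = √[μ(2/r − 1/a_t)] = 7.862 km/s.
Δv₂ = |v_t − v_c| = |7.862 − 12.22| = 4.358 km/s.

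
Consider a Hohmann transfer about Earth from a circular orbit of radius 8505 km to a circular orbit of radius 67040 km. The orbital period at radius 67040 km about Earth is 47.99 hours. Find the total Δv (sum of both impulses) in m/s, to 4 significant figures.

From Kepler's third law T² = 4π²r³/μ at r = 67040 km, T = 47.99 hours = 47.99 × 3600 s = 1.72764×10^5 s: μ = 4π²r³/T² = 3.98525×10^5 km³/s².
The Hohmann ellipse has a_t = (r₁ + r₂)/2 = 37772.5 km.
Circular speed at r₁: v₁ = √(μ/r₁) = √(3.98525×10^5/8505) = 6.845 km/s.
Transfer-orbit speed at r₁ (v² = μ(2/r − 1/a)): v_p = √[μ(2/r₁ − 1/a_t)] = 9.119 km/s.
First burn Δv₁ = |v_p − v₁| = 2.274 km/s.
Circular speed at r₂: v₂ = √(μ/r₂) = 2.438 km/s.
Transfer-orbit speed at r₂: v_a = √[μ(2/r₂ − 1/a_t)] = 1.157 km/s.
Second burn Δv₂ = |v₂ − v_a| = 1.281 km/s.
Δv = Δv₁ + Δv₂ = 2.274 + 1.281 = 3.555 km/s.

Δv = 3555 m/s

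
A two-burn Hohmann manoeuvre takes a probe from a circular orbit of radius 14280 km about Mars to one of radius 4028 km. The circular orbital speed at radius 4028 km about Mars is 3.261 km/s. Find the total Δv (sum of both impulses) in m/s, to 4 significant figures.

From the circular-orbit relation v² = μ/r at r = 4028 km: μ = v²r = (3.261)² × 4028 = 42834.2 km³/s².
Transfer-ellipse semi-major axis a_t = (r₁ + r₂)/2 = (14280 + 4028)/2 = 9154 km.
At r₁ the circular-orbit speed is v₁ = √(μ/r₁) = 1.73193 km/s.
On the transfer ellipse at r₁, v² = μ(2/r − 1/a) gives v_a = √[μ(2/r₁ − 1/a_t)] = 1.14887 km/s.
First burn Δv₁ = |v_a − v₁| = 0.5831 km/s.
At r₂, v₂ = √(μ/r₂) = 3.261 km/s.
Transfer-orbit speed at r₂: v_p = √[μ(2/r₂ − 1/a_t)] = 4.073 km/s.
Second burn Δv₂ = |v₂ − v_p| = 0.8120 km/s.
Total Δv = Δv₁ + Δv₂ = 1.395 km/s.

Δv = 1395 m/s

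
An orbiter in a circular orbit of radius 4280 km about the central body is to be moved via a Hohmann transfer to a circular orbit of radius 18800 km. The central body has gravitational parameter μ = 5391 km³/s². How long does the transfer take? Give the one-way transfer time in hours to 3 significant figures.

Semi-major axis of the transfer orbit: a_t = (4280 + 18800)/2 = 11540 km.
By Kepler's third law the transfer-orbit period is T = 2π√(a_t³/μ), so t = T/2 = 53040 s.
Converting: 53040 s ÷ 3600 s/hour = 14.7 hours.

t = 14.7 hours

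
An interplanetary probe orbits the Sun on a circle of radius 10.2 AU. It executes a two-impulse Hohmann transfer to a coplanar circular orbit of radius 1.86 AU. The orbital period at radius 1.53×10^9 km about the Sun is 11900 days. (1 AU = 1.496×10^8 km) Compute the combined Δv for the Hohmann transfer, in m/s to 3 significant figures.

Δv = 10800 m/s

From Kepler's third law T² = 4π²r³/μ at r = 1.53×10^9 km, T = 11900 days = 11900 × 86400 s = 1.02816×10^9 s: μ = 4π²r³/T² = 1.33756×10^11 km³/s².
In km: r₁ = 10.2 × 1.496×10^8 = 1.52592×10^9 km; r₂ = 1.86 × 1.496×10^8 = 2.78256×10^8 km.
The Hohmann ellipse has a_t = (r₁ + r₂)/2 = 9.02088×10^8 km.
Circular speed at r₁: v₁ = √(μ/r₁) = √(1.33756×10^11/1.52592×10^9) = 9.3625 km/s.
On the transfer ellipse at r₁, vis-viva equation gives v_a = √[μ(2/r₁ − 1/a_t)] = 5.1998 km/s.
First burn Δv₁ = |v_a − v₁| = 4.163 km/s.
Circular speed at r₂: v₂ = √(μ/r₂) = 21.925 km/s.
Transfer-orbit speed at r₂: v_p = √[μ(2/r₂ − 1/a_t)] = 28.515 km/s.
Second burn Δv₂ = |v₂ − v_p| = 6.590 km/s.
Total Δv = Δv₁ + Δv₂ = 10.75 km/s.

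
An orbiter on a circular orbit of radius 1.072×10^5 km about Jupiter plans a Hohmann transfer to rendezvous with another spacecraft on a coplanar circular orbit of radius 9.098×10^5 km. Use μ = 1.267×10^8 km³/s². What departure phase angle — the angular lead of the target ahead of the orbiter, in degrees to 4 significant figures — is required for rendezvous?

φ = 104.8°

Semi-major axis of the transfer orbit: a_t = (1.072×10^5 + 9.098×10^5)/2 = 5.085×10^5 km.
The half-period of the transfer ellipse is t = π√(a_t³/μ) = 1.0120×10^5 s.
Target angular speed ω₂ = √(μ/r₂³) = 1.2971×10^-5 rad/s.
Angle swept by the target during transfer: ω₂·t = 1.3127 rad = 75.21°.
The orbiter traverses 180° on the transfer ellipse, so the target must lead by 180° − 75.21° = 104.8°.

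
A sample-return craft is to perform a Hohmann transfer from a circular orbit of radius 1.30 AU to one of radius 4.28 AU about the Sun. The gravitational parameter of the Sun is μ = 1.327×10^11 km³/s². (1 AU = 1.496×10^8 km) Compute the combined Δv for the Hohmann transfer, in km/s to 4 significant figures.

Δv = 10.80 km/s

In km: r₁ = 1.30 × 1.496×10^8 = 1.9448×10^8 km; r₂ = 4.28 × 1.496×10^8 = 6.40288×10^8 km.
The Hohmann ellipse has a_t = (r₁ + r₂)/2 = 4.17384×10^8 km.
Circular speed at r₁: v₁ = √(μ/r₁) = √(1.327×10^11/1.9448×10^8) = 26.121 km/s.
On the transfer ellipse at r₁, v² = μ(2/r − 1/a) gives v_p = √[μ(2/r₁ − 1/a_t)] = 32.353 km/s.
First burn Δv₁ = |v_p − v₁| = 6.232 km/s.
At r₂, v₂ = √(μ/r₂) = 14.396 km/s.
Transfer-orbit speed at r₂: v_a = √[μ(2/r₂ − 1/a_t)] = 9.8269 km/s.
Second burn Δv₂ = |v₂ − v_a| = 4.569 km/s.
Δv = Δv₁ + Δv₂ = 6.232 + 4.569 = 10.80 km/s.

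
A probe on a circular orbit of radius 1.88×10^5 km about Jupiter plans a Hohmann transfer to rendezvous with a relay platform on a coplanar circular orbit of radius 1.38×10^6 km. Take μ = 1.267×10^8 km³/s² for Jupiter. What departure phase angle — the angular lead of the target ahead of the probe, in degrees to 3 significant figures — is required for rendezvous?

φ = 103°

The Hohmann ellipse has a_t = (r₁ + r₂)/2 = 7.840×10^5 km.
The half-period of the transfer ellipse is t = π√(a_t³/μ) = 1.9375×10^5 s.
The target's mean motion on its circular orbit is ω₂ = √(μ/r₂³) = 6.9434×10^-6 rad/s.
Angle swept by the target during transfer: ω₂·t = 1.3453 rad = 77.08°.
The probe traverses 180° on the transfer ellipse, so the target must lead by 180° − 77.08° = 103°.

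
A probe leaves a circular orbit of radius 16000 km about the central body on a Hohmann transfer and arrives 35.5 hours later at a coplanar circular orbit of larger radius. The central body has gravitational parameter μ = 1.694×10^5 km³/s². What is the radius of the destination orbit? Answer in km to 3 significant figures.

r₂ = 1.15×10^5 km

Transfer time t = 35.5 hours = 1.278×10^5 s, and t = π√(a_t³/μ).
So a_t = (μ t²/π²)^(1/3) = (1.694×10^5 × (1.278×10^5)² / π²)^(1/3) = 65447 km.
Since a_t = (r₁ + r₂)/2, r₂ = 2a_t − r₁ = 2×65447 − 16000 = 1.14894×10^5 km.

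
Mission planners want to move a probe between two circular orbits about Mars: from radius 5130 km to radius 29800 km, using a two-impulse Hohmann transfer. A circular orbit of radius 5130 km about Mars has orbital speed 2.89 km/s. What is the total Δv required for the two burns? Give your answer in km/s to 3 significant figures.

From the circular-orbit relation v² = μ/r at r = 5130 km: μ = v²r = (2.89)² × 5130 = 42846.3 km³/s².
Transfer-ellipse semi-major axis a_t = (r₁ + r₂)/2 = (5130 + 29800)/2 = 17465 km.
At r₁ the circular-orbit speed is v₁ = √(μ/r₁) = 2.890 km/s.
On the transfer ellipse at r₁, v² = μ(2/r − 1/a) gives v_p = √[μ(2/r₁ − 1/a_t)] = 3.775 km/s.
First burn Δv₁ = |v_p − v₁| = 0.8850 km/s.
Circular speed at r₂: v₂ = √(μ/r₂) = 1.1991 km/s.
Transfer-orbit speed at r₂: v_a = √[μ(2/r₂ − 1/a_t)] = 0.64986 km/s.
Second burn Δv₂ = |v₂ − v_a| = 0.5492 km/s.
Δv = Δv₁ + Δv₂ = 0.8850 + 0.5492 = 1.434 km/s.

Δv = 1.43 km/s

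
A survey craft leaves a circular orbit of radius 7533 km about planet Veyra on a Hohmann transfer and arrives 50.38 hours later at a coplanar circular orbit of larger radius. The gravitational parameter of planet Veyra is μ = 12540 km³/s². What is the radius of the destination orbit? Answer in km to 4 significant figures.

Transfer time t = 50.38 hours = 1.81368×10^5 s, and t = π√(a_t³/μ).
So a_t = (μ t²/π²)^(1/3) = (12540 × (1.81368×10^5)² / π²)^(1/3) = 34703 km.
Since a_t = (r₁ + r₂)/2, r₂ = 2a_t − r₁ = 2×34703 − 7533 = 61873 km.

r₂ = 61870 km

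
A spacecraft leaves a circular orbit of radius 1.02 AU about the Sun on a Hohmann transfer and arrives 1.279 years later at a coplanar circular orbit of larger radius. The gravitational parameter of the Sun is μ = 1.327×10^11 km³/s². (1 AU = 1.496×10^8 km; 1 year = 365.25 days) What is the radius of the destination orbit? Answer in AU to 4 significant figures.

In km: r₁ = 1.02 × 1.496×10^8 = 1.52592×10^8 km.
Transfer time t = 1.279 years × 365.25 × 86400 s = 4.03621704×10^7 s, and t = π√(a_t³/μ).
So a_t = (μ t²/π²)^(1/3) = (1.327×10^11 × (4.03621704×10^7)² / π²)^(1/3) = 2.7980×10^8 km.
Since a_t = (r₁ + r₂)/2, r₂ = 2a_t − r₁ = 2×2.7980×10^8 − 1.52592×10^8 = 4.07008×10^8 km.
In AU: r₂ = 4.07008×10^8 / 1.496×10^8 = 2.721 AU.

r₂ = 2.721 AU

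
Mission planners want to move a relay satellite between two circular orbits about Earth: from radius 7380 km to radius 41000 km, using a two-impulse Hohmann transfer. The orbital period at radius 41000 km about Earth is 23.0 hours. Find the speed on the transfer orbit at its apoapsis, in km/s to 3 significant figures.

From Kepler's third law T² = 4π²r³/μ at r = 41000 km, T = 23.0 hours = 23.0 × 3600 s = 82800 s: μ = 4π²r³/T² = 3.96872×10^5 km³/s².
The Hohmann ellipse has a_t = (r₁ + r₂)/2 = 24190 km.
The apoapsis of the transfer ellipse is at r = 41000 km.
From the vis-viva equation, v = √[μ(2/r − 1/a_t)] = 1.718 km/s.

v = 1.72 km/s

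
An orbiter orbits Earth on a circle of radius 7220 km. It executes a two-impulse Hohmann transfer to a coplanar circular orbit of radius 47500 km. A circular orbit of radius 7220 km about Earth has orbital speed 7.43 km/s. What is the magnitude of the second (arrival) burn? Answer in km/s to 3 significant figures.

From the circular-orbit relation v² = μ/r at r = 7220 km: μ = v²r = (7.43)² × 7220 = 3.98579×10^5 km³/s².
Semi-major axis of the transfer orbit: a_t = (7220 + 47500)/2 = 27360 km.
On the circular orbit at r = 47500 km, v_c = √(μ/r) = 2.897 km/s.
Transfer-orbit speed at the same r (vis-viva, a = a_t): v_t = √[μ(2/r − 1/a_t)] = 1.488 km/s.
Δv₂ = |v_t − v_c| = |1.488 − 2.897| = 1.409 km/s.

Δv₂ = 1.41 km/s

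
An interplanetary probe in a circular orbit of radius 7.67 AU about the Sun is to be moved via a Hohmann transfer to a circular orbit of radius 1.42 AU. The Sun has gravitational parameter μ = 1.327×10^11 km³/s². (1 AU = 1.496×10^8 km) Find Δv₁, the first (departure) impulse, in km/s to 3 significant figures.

Δv₁ = 4.74 km/s

In km: r₁ = 7.67 × 1.496×10^8 = 1.147432×10^9 km; r₂ = 1.42 × 1.496×10^8 = 2.12432×10^8 km.
The Hohmann ellipse has a_t = (r₁ + r₂)/2 = 6.79932×10^8 km.
On the circular orbit at r = 1.147432×10^9 km, v_c = √(μ/r) = 10.754 km/s.
Transfer-orbit speed at the same r (vis-viva, a = a_t): v_t = √[μ(2/r − 1/a_t)] = 6.0110 km/s.
Δv₁ = |v_t − v_c| = |6.0110 − 10.754| = 4.743 km/s.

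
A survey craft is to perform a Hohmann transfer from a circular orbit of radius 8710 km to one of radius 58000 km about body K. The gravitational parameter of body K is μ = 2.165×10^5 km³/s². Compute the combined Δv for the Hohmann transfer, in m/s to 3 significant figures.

Δv = 2530 m/s

Semi-major axis of the transfer orbit: a_t = (8710 + 58000)/2 = 33355 km.
At r₁ the circular-orbit speed is v₁ = √(μ/r₁) = 4.98563 km/s.
Transfer-orbit speed at r₁ (v² = μ(2/r − 1/a)): v_p = √[μ(2/r₁ − 1/a_t)] = 6.57436 km/s.
First burn Δv₁ = |v_p − v₁| = 1.5887 km/s.
At r₂, v₂ = √(μ/r₂) = 1.932035 km/s.
Transfer-orbit speed at r₂: v_a = √[μ(2/r₂ − 1/a_t)] = 0.9872873 km/s.
Second burn Δv₂ = |v₂ − v_a| = 0.94475 km/s.
Total Δv = Δv₁ + Δv₂ = 2.533 km/s.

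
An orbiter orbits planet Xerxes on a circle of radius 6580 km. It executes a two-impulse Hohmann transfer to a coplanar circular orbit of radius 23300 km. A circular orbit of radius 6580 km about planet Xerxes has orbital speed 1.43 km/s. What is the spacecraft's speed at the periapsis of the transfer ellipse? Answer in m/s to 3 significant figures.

From the circular-orbit relation v² = μ/r at r = 6580 km: μ = v²r = (1.43)² × 6580 = 13455.4 km³/s².
The Hohmann ellipse has a_t = (r₁ + r₂)/2 = 14940 km.
At periapsis, r = 6580 km.
Applying v² = μ(2/r − 1/a_t): v = 1.786 km/s.

v = 1790 m/s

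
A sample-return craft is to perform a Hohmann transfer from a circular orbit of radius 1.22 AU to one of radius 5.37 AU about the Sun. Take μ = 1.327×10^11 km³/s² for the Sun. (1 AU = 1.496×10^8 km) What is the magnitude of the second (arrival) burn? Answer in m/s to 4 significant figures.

In km: r₁ = 1.22 × 1.496×10^8 = 1.82512×10^8 km; r₂ = 5.37 × 1.496×10^8 = 8.03352×10^8 km.
Transfer-ellipse semi-major axis a_t = (r₁ + r₂)/2 = (1.82512×10^8 + 8.03352×10^8)/2 = 4.92932×10^8 km.
Circular speed at r = 8.03352×10^8 km: v_c = √(μ/r) = 12.8523 km/s.
Transfer-orbit speed at the same r (vis-viva, a = a_t): v_t = √[μ(2/r − 1/a_t)] = 7.82050 km/s.
Δv₂ = |v_t − v_c| = |7.82050 − 12.8523| = 5.032 km/s.

Δv₂ = 5032 m/s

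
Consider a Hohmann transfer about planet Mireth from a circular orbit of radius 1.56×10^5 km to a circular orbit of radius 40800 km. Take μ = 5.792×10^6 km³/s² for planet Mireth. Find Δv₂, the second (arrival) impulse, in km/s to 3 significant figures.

Δv₂ = 3.09 km/s

Semi-major axis of the transfer orbit: a_t = (1.560×10^5 + 40800)/2 = 98400 km.
On the circular orbit at r = 40800 km, v_c = √(μ/r) = 11.915 km/s.
Vis-viva on the transfer ellipse at r = 40800 km gives v_t = √[μ(2/r − 1/a_t)] = 15.002 km/s.
Δv₂ = |v_t − v_c| = |15.002 − 11.915| = 3.087 km/s.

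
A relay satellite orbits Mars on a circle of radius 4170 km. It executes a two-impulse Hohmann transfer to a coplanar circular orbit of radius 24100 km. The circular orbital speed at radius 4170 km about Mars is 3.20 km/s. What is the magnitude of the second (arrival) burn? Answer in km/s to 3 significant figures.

From the circular-orbit relation v² = μ/r at r = 4170 km: μ = v²r = (3.20)² × 4170 = 42700.8 km³/s².
Semi-major axis of the transfer orbit: a_t = (4170 + 24100)/2 = 14135 km.
Circular speed at r = 24100 km: v_c = √(μ/r) = 1.3311 km/s.
Vis-viva on the transfer ellipse at r = 24100 km gives v_t = √[μ(2/r − 1/a_t)] = 0.72299 km/s.
Δv₂ = |v_t − v_c| = |0.72299 − 1.3311| = 0.6081 km/s.

Δv₂ = 0.608 km/s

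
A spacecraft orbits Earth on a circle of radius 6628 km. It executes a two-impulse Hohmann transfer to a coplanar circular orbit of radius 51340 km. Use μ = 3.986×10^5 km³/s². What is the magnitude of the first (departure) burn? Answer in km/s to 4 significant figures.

Transfer-ellipse semi-major axis a_t = (r₁ + r₂)/2 = (6628 + 51340)/2 = 28984 km.
Circular speed at r = 6628 km: v_c = √(μ/r) = 7.7549 km/s.
Vis-viva on the transfer ellipse at r = 6628 km gives v_t = √[μ(2/r − 1/a_t)] = 10.321 km/s.
Δv₁ = |v_t − v_c| = |10.321 − 7.7549| = 2.566 km/s.

Δv₁ = 2.566 km/s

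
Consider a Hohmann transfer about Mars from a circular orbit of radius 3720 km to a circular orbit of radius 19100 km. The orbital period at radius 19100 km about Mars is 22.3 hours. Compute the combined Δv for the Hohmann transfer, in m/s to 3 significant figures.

From Kepler's third law T² = 4π²r³/μ at r = 19100 km, T = 22.3 hours = 22.3 × 3600 s = 80280 s: μ = 4π²r³/T² = 42682.0 km³/s².
Semi-major axis of the transfer orbit: a_t = (3720 + 19100)/2 = 11410 km.
Circular speed at r₁: v₁ = √(μ/r₁) = √(42682.0/3720) = 3.3872799 km/s.
On the transfer ellipse at r₁, v² = μ(2/r − 1/a) gives v_p = √[μ(2/r₁ − 1/a_t)] = 4.3825305 km/s.
First burn Δv₁ = |v_p − v₁| = 0.9953 km/s.
Circular speed at r₂: v₂ = √(μ/r₂) = 1.4949 km/s.
Transfer-orbit speed at r₂: v_a = √[μ(2/r₂ − 1/a_t)] = 0.85356 km/s.
Second burn Δv₂ = |v₂ − v_a| = 0.6413 km/s.
Δv = Δv₁ + Δv₂ = 0.9953 + 0.6413 = 1.637 km/s.

Δv = 1640 m/s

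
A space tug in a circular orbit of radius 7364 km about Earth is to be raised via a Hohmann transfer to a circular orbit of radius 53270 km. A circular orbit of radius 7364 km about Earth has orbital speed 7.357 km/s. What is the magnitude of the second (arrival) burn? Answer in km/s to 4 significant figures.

From the circular-orbit relation v² = μ/r at r = 7364 km: μ = v²r = (7.357)² × 7364 = 3.98580×10^5 km³/s².
Semi-major axis of the transfer orbit: a_t = (7364 + 53270)/2 = 30317 km.
Circular speed at r = 53270 km: v_c = √(μ/r) = 2.735 km/s.
Transfer-orbit speed at the same r (vis-viva, a = a_t): v_t = √[μ(2/r − 1/a_t)] = 1.348 km/s.
Δv₂ = |v_t − v_c| = |1.348 − 2.735| = 1.387 km/s.

Δv₂ = 1.387 km/s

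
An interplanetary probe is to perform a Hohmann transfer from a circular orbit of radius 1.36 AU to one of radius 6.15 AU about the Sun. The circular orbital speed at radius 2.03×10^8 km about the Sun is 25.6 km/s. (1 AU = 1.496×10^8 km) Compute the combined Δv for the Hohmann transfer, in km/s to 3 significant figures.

Δv = 11.9 km/s

From the circular-orbit relation v² = μ/r at r = 2.03×10^8 km: μ = v²r = (25.6)² × 2.03×10^8 = 1.33038×10^11 km³/s².
In km: r₁ = 1.36 × 1.496×10^8 = 2.03456×10^8 km; r₂ = 6.15 × 1.496×10^8 = 9.2004×10^8 km.
Transfer-ellipse semi-major axis a_t = (r₁ + r₂)/2 = (2.03456×10^8 + 9.2004×10^8)/2 = 5.61748×10^8 km.
At r₁ the circular-orbit speed is v₁ = √(μ/r₁) = 25.571 km/s.
On the transfer ellipse at r₁, vis-viva gives v_p = √[μ(2/r₁ − 1/a_t)] = 32.725 km/s.
First burn Δv₁ = |v_p − v₁| = 7.154 km/s.
Circular speed at r₂: v₂ = √(μ/r₂) = 12.025 km/s.
Transfer-orbit speed at r₂: v_a = √[μ(2/r₂ − 1/a_t)] = 7.2368 km/s.
Second burn Δv₂ = |v₂ − v_a| = 4.788 km/s.
Total Δv = Δv₁ + Δv₂ = 11.94 km/s.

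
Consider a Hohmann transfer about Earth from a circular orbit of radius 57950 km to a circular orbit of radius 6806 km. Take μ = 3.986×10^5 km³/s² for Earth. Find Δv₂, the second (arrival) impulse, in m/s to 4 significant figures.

Δv₂ = 2585 m/s

The Hohmann ellipse has a_t = (r₁ + r₂)/2 = 32378 km.
On the circular orbit at r = 6806 km, v_c = √(μ/r) = 7.6528 km/s.
Transfer-orbit speed at the same r (vis-viva, a = a_t): v_t = √[μ(2/r − 1/a_t)] = 10.238 km/s.
Δv₂ = |v_t − v_c| = |10.238 − 7.6528| = 2.585 km/s.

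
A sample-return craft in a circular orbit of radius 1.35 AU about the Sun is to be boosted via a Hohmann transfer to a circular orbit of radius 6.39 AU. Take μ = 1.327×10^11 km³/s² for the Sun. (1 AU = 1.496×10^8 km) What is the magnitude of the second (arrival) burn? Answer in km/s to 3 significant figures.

In km: r₁ = 1.35 × 1.496×10^8 = 2.0196×10^8 km; r₂ = 6.39 × 1.496×10^8 = 9.55944×10^8 km.
The Hohmann ellipse has a_t = (r₁ + r₂)/2 = 5.78952×10^8 km.
On the circular orbit at r = 9.55944×10^8 km, v_c = √(μ/r) = 11.782 km/s.
Transfer-orbit speed at the same r (vis-viva, a = a_t): v_t = √[μ(2/r − 1/a_t)] = 6.9587 km/s.
Δv₂ = |v_t − v_c| = |6.9587 − 11.782| = 4.823 km/s.

Δv₂ = 4.82 km/s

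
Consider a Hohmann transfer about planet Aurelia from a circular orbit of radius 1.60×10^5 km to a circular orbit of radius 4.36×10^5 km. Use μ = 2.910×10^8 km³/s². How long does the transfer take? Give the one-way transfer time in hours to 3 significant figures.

The Hohmann ellipse has a_t = (r₁ + r₂)/2 = 2.980×10^5 km.
By Kepler's third law the transfer-orbit period is T = 2π√(a_t³/μ), so t = T/2 = 29960 s.
Converting: 29960 s ÷ 3600 s/hour = 8.32 hours.

t = 8.32 hours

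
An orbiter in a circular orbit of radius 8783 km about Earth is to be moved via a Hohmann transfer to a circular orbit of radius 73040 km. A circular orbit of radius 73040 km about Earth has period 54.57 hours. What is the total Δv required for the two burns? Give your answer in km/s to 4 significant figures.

Δv = 3.518 km/s

From Kepler's third law T² = 4π²r³/μ at r = 73040 km, T = 54.57 hours = 54.57 × 3600 s = 1.96452×10^5 s: μ = 4π²r³/T² = 3.98592×10^5 km³/s².
The Hohmann ellipse has a_t = (r₁ + r₂)/2 = 40911.5 km.
At r₁ the circular-orbit speed is v₁ = √(μ/r₁) = 6.7366 km/s.
On the transfer ellipse at r₁, vis-viva equation gives v_p = √[μ(2/r₁ − 1/a_t)] = 9.0012 km/s.
First burn Δv₁ = |v_p − v₁| = 2.2646 km/s.
Circular speed at r₂: v₂ = √(μ/r₂) = 2.3361 km/s.
Transfer-orbit speed at r₂: v_a = √[μ(2/r₂ − 1/a_t)] = 1.0824 km/s.
Second burn Δv₂ = |v₂ − v_a| = 1.2537 km/s.
Δv = Δv₁ + Δv₂ = 2.2646 + 1.2537 = 3.518 km/s.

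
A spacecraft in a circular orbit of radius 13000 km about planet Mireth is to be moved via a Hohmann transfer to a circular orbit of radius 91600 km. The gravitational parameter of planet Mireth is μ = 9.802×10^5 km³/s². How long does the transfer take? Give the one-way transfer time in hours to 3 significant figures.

t = 10.5 hours

Semi-major axis of the transfer orbit: a_t = (13000 + 91600)/2 = 52300 km.
By Kepler's third law the transfer-orbit period is T = 2π√(a_t³/μ), so t = T/2 = 37950 s.
Converting: 37950 s ÷ 3600 s/hour = 10.5 hours.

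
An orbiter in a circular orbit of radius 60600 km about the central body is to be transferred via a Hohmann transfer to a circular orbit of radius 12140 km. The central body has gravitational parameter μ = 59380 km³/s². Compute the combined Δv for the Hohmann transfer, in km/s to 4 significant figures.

Semi-major axis of the transfer orbit: a_t = (60600 + 12140)/2 = 36370 km.
At r₁ the circular-orbit speed is v₁ = √(μ/r₁) = 0.9899 km/s.
On the transfer ellipse at r₁, vis-viva equation gives v_a = √[μ(2/r₁ − 1/a_t)] = 0.5719 km/s.
First burn Δv₁ = |v_a − v₁| = 0.4180 km/s.
Circular speed at r₂: v₂ = √(μ/r₂) = 2.2116 km/s.
Transfer-orbit speed at r₂: v_p = √[μ(2/r₂ − 1/a_t)] = 2.8548 km/s.
Second burn Δv₂ = |v₂ − v_p| = 0.6432 km/s.
Total Δv = Δv₁ + Δv₂ = 1.061 km/s.

Δv = 1.061 km/s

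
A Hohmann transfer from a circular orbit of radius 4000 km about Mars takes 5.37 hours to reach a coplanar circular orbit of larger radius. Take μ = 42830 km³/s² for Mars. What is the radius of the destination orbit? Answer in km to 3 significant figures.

Transfer time t = 5.37 hours = 19332 s, and t = π√(a_t³/μ).
So a_t = (μ t²/π²)^(1/3) = (42830 × (19332)² / π²)^(1/3) = 11749 km.
Since a_t = (r₁ + r₂)/2, r₂ = 2a_t − r₁ = 2×11749 − 4000 = 19498 km.

r₂ = 19500 km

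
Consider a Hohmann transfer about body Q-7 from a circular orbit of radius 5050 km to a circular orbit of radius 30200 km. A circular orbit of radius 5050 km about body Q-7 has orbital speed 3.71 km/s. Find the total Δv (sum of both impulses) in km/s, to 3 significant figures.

Δv = 1.85 km/s

From the circular-orbit relation v² = μ/r at r = 5050 km: μ = v²r = (3.71)² × 5050 = 69508.7 km³/s².
Transfer-ellipse semi-major axis a_t = (r₁ + r₂)/2 = (5050 + 30200)/2 = 17625 km.
At r₁ the circular-orbit speed is v₁ = √(μ/r₁) = 3.710 km/s.
Transfer-orbit speed at r₁ (vis-viva equation): v_p = √[μ(2/r₁ − 1/a_t)] = 4.856 km/s.
First burn Δv₁ = |v_p − v₁| = 1.146 km/s.
Circular speed at r₂: v₂ = √(μ/r₂) = 1.5171 km/s.
Transfer-orbit speed at r₂: v_a = √[μ(2/r₂ − 1/a_t)] = 0.81208 km/s.
Second burn Δv₂ = |v₂ − v_a| = 0.7050 km/s.
Total Δv = Δv₁ + Δv₂ = 1.851 km/s.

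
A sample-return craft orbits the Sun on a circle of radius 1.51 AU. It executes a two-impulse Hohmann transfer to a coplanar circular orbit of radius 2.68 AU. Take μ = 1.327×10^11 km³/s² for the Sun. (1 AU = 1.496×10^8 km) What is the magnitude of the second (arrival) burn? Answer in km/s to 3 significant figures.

Δv₂ = 2.75 km/s

In km: r₁ = 1.51 × 1.496×10^8 = 2.25896×10^8 km; r₂ = 2.68 × 1.496×10^8 = 4.00928×10^8 km.
The Hohmann ellipse has a_t = (r₁ + r₂)/2 = 3.13412×10^8 km.
On the circular orbit at r = 4.00928×10^8 km, v_c = √(μ/r) = 18.193 km/s.
Vis-viva on the transfer ellipse at r = 4.00928×10^8 km gives v_t = √[μ(2/r − 1/a_t)] = 15.445 km/s.
Δv₂ = |v_t − v_c| = |15.445 − 18.193| = 2.748 km/s.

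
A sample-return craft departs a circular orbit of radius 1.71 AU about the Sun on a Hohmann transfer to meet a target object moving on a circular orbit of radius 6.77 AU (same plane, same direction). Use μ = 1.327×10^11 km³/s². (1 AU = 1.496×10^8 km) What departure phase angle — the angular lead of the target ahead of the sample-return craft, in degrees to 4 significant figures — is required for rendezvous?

φ = 90.78°

In km: r₁ = 1.71 × 1.496×10^8 = 2.55816×10^8 km; r₂ = 6.77 × 1.496×10^8 = 1.012792×10^9 km.
Transfer-ellipse semi-major axis a_t = (r₁ + r₂)/2 = (2.55816×10^8 + 1.012792×10^9)/2 = 6.34304×10^8 km.
Transfer time t = π√(a_t³/μ) = 1.378×10^8 s.
The target's mean motion on its circular orbit is ω₂ = √(μ/r₂³) = 1.130×10^-8 rad/s.
Angle swept by the target during transfer: ω₂·t = 1.5571 rad = 89.22°.
Arrival is 180° from departure on the ellipse, so φ = 180° − 89.22° = 90.78°.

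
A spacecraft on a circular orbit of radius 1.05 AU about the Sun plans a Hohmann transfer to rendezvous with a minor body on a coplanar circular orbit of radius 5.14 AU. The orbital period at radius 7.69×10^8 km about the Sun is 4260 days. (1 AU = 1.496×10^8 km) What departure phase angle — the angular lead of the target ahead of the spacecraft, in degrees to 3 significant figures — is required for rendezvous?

From Kepler's third law T² = 4π²r³/μ at r = 7.69×10^8 km, T = 4260 days = 4260 × 86400 s = 3.68064×10^8 s: μ = 4π²r³/T² = 1.32523×10^11 km³/s².
In km: r₁ = 1.05 × 1.496×10^8 = 1.5708×10^8 km; r₂ = 5.14 × 1.496×10^8 = 7.68944×10^8 km.
The Hohmann ellipse has a_t = (r₁ + r₂)/2 = 4.63012×10^8 km.
The half-period of the transfer ellipse is t = π√(a_t³/μ) = 8.5979×10^7 s.
The target's mean motion on its circular orbit is ω₂ = √(μ/r₂³) = 1.7073×10^-8 rad/s.
Angle swept by the target during transfer: ω₂·t = 1.4679 rad = 84.10°.
Arrival is 180° from departure on the ellipse, so φ = 180° − 84.10° = 95.9°.

φ = 95.9°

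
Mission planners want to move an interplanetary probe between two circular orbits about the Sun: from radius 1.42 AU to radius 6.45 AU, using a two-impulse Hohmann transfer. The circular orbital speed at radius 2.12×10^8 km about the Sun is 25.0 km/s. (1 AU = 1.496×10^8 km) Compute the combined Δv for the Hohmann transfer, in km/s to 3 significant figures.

From the circular-orbit relation v² = μ/r at r = 2.12×10^8 km: μ = v²r = (25.0)² × 2.12×10^8 = 1.32500×10^11 km³/s².
In km: r₁ = 1.42 × 1.496×10^8 = 2.12432×10^8 km; r₂ = 6.45 × 1.496×10^8 = 9.6492×10^8 km.
The Hohmann ellipse has a_t = (r₁ + r₂)/2 = 5.88676×10^8 km.
At r₁ the circular-orbit speed is v₁ = √(μ/r₁) = 24.97 km/s.
On the transfer ellipse at r₁, vis-viva equation gives v_p = √[μ(2/r₁ − 1/a_t)] = 31.97 km/s.
First burn Δv₁ = |v_p − v₁| = 7.000 km/s.
Circular speed at r₂: v₂ = √(μ/r₂) = 11.718 km/s.
Transfer-orbit speed at r₂: v_a = √[μ(2/r₂ − 1/a_t)] = 7.0394 km/s.
Second burn Δv₂ = |v₂ − v_a| = 4.679 km/s.
Total Δv = Δv₁ + Δv₂ = 11.68 km/s.

Δv = 11.7 km/s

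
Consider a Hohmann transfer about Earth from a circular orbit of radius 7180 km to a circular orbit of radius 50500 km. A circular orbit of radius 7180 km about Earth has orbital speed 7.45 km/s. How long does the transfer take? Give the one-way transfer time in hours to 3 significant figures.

From the circular-orbit relation v² = μ/r at r = 7180 km: μ = v²r = (7.45)² × 7180 = 3.98508×10^5 km³/s².
Transfer-ellipse semi-major axis a_t = (r₁ + r₂)/2 = (7180 + 50500)/2 = 28840 km.
By Kepler's third law the transfer-orbit period is T = 2π√(a_t³/μ), so t = T/2 = 24370 s.
Converting: 24370 s ÷ 3600 s/hour = 6.77 hours.

t = 6.77 hours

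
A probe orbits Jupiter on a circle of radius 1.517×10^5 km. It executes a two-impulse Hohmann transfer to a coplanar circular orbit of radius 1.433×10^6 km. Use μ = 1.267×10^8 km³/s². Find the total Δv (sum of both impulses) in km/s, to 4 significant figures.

Semi-major axis of the transfer orbit: a_t = (1.517×10^5 + 1.433×10^6)/2 = 7.9235×10^5 km.
At r₁ the circular-orbit speed is v₁ = √(μ/r₁) = 28.900 km/s.
Transfer-orbit speed at r₁ (vis-viva): v_p = √[μ(2/r₁ − 1/a_t)] = 38.865 km/s.
First burn Δv₁ = |v_p − v₁| = 9.965 km/s.
Circular speed at r₂: v₂ = √(μ/r₂) = 9.403 km/s.
Transfer-orbit speed at r₂: v_a = √[μ(2/r₂ − 1/a_t)] = 4.114 km/s.
Second burn Δv₂ = |v₂ − v_a| = 5.289 km/s.
Δv = Δv₁ + Δv₂ = 9.965 + 5.289 = 15.25 km/s.

Δv = 15.25 km/s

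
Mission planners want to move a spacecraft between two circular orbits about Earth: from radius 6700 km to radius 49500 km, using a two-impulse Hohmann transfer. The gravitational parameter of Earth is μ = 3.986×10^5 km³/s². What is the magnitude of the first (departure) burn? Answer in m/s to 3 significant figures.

Δv₁ = 2520 m/s

Transfer-ellipse semi-major axis a_t = (r₁ + r₂)/2 = (6700 + 49500)/2 = 28100 km.
On the circular orbit at r = 6700 km, v_c = √(μ/r) = 7.7131 km/s.
Transfer-orbit speed at the same r (vis-viva, a = a_t): v_t = √[μ(2/r − 1/a_t)] = 10.237 km/s.
Δv₁ = |v_t − v_c| = |10.237 − 7.7131| = 2.524 km/s.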